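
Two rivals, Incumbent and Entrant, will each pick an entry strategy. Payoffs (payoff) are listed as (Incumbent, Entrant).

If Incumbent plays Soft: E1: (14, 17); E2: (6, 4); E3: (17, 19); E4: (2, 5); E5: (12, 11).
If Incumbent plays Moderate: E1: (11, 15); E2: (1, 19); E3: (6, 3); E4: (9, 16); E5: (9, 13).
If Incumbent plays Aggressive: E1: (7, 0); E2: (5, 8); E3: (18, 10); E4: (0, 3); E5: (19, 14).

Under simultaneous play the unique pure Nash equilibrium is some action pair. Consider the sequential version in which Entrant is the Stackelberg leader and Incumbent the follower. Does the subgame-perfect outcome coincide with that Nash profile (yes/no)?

Incumbent best-responds to each possible Entrant move:
- E1: Incumbent compares 14, 11, 7 and picks Soft; Entrant would get 17.
- E2: Incumbent compares 6, 1, 5 and picks Soft; Entrant would get 4.
- E3: Incumbent compares 17, 6, 18 and picks Aggressive; Entrant would get 10.
- E4: Incumbent compares 2, 9, 0 and picks Moderate; Entrant would get 16.
- E5: Incumbent compares 12, 9, 19 and picks Aggressive; Entrant would get 14.
Among 17, 4, 10, 16, 14, the best is 17 at E1. Subgame-perfect outcome: (Soft, E1) with payoffs (14, 17).
Now find the simultaneous Nash equilibrium.
Incumbent's best replies: E1→Soft; E2→Soft; E3→Aggressive; E4→Moderate; E5→Aggressive.
Entrant's best replies: Soft→E3; Moderate→E2; Aggressive→E5.
The unique mutual best reply is (Aggressive, E5), giving (19, 14).
Sequential outcome (Soft, E1) differs from the Nash profile (Aggressive, E5).

no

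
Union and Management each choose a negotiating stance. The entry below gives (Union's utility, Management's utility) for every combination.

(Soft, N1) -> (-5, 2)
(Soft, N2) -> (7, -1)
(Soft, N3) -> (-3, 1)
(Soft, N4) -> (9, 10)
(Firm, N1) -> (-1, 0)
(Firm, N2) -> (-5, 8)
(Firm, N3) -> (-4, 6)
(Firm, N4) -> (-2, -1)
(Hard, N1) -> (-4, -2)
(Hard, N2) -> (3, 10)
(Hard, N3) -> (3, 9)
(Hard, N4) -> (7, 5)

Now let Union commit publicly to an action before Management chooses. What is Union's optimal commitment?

Management best-responds to each possible Union move:
- Soft: BR = N4, leader payoff 9.
- Firm: BR = N2, leader payoff -5.
- Hard: BR = N2, leader payoff 3.
Maximizing over 9, -5, 3, Union chooses Soft. Subgame-perfect outcome: (Soft, N4) with payoffs (9, 10).

Soft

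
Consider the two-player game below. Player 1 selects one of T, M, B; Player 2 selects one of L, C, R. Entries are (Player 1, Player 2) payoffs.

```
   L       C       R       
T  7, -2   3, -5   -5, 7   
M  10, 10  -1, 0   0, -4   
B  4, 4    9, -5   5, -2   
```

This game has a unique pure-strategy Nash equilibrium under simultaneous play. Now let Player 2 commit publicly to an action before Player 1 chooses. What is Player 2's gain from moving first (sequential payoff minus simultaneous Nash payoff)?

Backward induction with Player 2 moving first.
- L: Player 1 compares 7, 10, 4 and picks M; Player 2 would get 10.
- C: Player 1 compares 3, -1, 9 and picks B; Player 2 would get -5.
- R: Player 1 compares -5, 0, 5 and picks B; Player 2 would get -2.
Maximizing over 10, -5, -2, Player 2 chooses L. Subgame-perfect outcome: (M, L) with payoffs (10, 10).
Now find the simultaneous Nash equilibrium.
Player 1's best replies: L→M; C→B; R→B.
Player 2's best replies: T→R; M→L; B→L.
The unique mutual best reply is (M, L), giving (10, 10).
Player 2's commitment gain: 10 − 10 = 0.

0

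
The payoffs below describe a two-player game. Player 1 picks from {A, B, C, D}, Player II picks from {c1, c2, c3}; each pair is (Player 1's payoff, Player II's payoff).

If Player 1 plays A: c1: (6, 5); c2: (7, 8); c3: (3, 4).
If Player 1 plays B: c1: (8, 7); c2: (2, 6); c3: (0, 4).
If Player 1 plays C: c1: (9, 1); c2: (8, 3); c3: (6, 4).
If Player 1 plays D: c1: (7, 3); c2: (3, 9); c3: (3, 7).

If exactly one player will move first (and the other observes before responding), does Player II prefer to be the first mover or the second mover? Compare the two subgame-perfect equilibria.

second

If Player 1 leads: Player II's best replies are A→c2, B→c1, C→c3, D→c2; Player 1's induced payoffs 7, 8, 6, 3; outcome (B, c1), payoffs (8, 7).
If Player II leads: Player 1's best replies are c1→C, c2→C, c3→C; Player II's induced payoffs 1, 3, 4; outcome (C, c3), payoffs (6, 4).
Player II gets 4 moving first and 7 moving second, so Player II prefers to move second.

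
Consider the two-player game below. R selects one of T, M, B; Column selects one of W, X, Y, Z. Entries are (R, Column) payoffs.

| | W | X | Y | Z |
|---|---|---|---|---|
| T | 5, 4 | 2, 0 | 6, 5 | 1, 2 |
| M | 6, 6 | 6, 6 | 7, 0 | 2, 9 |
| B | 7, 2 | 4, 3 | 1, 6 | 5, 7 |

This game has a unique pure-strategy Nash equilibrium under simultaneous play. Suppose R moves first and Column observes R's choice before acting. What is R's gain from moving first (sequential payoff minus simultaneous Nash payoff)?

1

Backward induction with R moving first.
- T → Column plays Y (best of 4, 0, 5, 2); R gets 6.
- M → Column plays Z (best of 6, 6, 0, 9); R gets 2.
- B → Column plays Z (best of 2, 3, 6, 7); R gets 5.
R's induced payoffs are 6, 2, 5, so R commits to T. Subgame-perfect outcome: (T, Y) with payoffs (6, 5).
Under simultaneous play:
R's best replies: W→B; X→M; Y→M; Z→B.
Column's best replies: T→Y; M→Z; B→Z.
Only (B, Z) has each player best-responding; Nash payoffs (5, 7).
R's commitment gain: 6 − 5 = 1.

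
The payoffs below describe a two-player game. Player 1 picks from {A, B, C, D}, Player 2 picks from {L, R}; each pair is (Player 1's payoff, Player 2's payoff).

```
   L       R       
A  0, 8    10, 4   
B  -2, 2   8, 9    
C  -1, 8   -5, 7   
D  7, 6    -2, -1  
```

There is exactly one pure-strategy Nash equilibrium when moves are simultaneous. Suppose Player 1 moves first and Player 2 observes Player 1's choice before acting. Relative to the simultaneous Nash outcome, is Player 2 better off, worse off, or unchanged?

better off

Player 2 best-responds to each possible Player 1 move:
- A → Player 2 plays L (best of 8, 4); Player 1 gets 0.
- B → Player 2 plays R (best of 2, 9); Player 1 gets 8.
- C → Player 2 plays L (best of 8, 7); Player 1 gets -1.
- D → Player 2 plays L (best of 6, -1); Player 1 gets 7.
Among 0, 8, -1, 7, the best is 8 at B. Subgame-perfect outcome: (B, R) with payoffs (8, 9).
Now find the simultaneous Nash equilibrium.
Player 1's best replies: L→D; R→A.
Player 2's best replies: A→L; B→R; C→L; D→L.
Only (D, L) has each player best-responding; Nash payoffs (7, 6).
Player 2 earns 9 sequentially versus 6 at the Nash outcome: better off.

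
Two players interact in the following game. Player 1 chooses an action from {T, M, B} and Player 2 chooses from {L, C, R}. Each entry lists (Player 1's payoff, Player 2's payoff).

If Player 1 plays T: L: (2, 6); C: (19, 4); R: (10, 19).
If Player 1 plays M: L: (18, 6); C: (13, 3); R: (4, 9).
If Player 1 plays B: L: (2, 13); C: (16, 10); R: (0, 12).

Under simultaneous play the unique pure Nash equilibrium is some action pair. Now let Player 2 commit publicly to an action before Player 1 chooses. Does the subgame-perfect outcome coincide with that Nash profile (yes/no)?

yes

Player 1 best-responds to each possible Player 2 move:
- L: Player 1 compares 2, 18, 2 and picks M; Player 2 would get 6.
- C: Player 1 compares 19, 13, 16 and picks T; Player 2 would get 4.
- R: Player 1 compares 10, 4, 0 and picks T; Player 2 would get 19.
Player 2's induced payoffs are 6, 4, 19, so Player 2 commits to R. Subgame-perfect outcome: (T, R) with payoffs (10, 19).
For the simultaneous game, intersect best replies.
Player 1's best replies: L→M; C→T; R→T.
Player 2's best replies: T→R; M→R; B→L.
The unique mutual best reply is (T, R), giving (10, 19).
Sequential outcome (T, R) coincides with the Nash profile (T, R).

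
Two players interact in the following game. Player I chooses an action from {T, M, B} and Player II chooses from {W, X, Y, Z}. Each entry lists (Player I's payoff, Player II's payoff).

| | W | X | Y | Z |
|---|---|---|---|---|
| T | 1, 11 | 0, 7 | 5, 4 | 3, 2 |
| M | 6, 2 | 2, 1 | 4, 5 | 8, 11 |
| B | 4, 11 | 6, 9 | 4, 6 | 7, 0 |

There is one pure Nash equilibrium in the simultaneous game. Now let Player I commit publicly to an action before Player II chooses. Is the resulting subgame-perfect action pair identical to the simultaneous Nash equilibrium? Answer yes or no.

Backward induction with Player I moving first.
- T: BR = W, leader payoff 1.
- M: BR = Z, leader payoff 8.
- B: BR = W, leader payoff 4.
Maximizing over 1, 8, 4, Player I chooses M. Subgame-perfect outcome: (M, Z) with payoffs (8, 11).
For the simultaneous game, intersect best replies.
Player I's best replies: W→M; X→B; Y→T; Z→M.
Player II's best replies: T→W; M→Z; B→W.
Only (M, Z) has each player best-responding; Nash payoffs (8, 11).
Sequential outcome (M, Z) coincides with the Nash profile (M, Z).

yes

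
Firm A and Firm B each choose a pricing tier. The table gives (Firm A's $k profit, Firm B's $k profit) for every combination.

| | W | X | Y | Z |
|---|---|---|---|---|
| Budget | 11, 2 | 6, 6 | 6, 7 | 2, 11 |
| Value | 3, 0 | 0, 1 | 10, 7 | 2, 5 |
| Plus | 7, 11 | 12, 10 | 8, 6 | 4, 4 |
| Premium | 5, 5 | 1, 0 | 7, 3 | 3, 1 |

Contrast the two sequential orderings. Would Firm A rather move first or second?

If Firm A leads: Firm B's best replies are Budget→Z, Value→Y, Plus→W, Premium→W; Firm A's induced payoffs 2, 10, 7, 5; outcome (Value, Y), payoffs (10, 7).
If Firm B leads: Firm A's best replies are W→Budget, X→Plus, Y→Value, Z→Plus; Firm B's induced payoffs 2, 10, 7, 4; outcome (Plus, X), payoffs (12, 10).
Firm A gets 10 moving first and 12 moving second, so Firm A prefers to move second.

second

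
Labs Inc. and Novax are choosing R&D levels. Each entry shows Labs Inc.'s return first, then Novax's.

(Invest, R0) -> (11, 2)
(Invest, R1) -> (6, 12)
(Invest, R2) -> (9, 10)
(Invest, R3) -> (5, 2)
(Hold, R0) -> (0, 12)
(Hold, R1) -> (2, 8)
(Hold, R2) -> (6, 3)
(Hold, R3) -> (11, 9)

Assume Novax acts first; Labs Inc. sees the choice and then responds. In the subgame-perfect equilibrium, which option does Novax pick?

R1

Solve by backward induction (Novax leads).
- R0: BR = Invest, leader payoff 2.
- R1: BR = Invest, leader payoff 12.
- R2: BR = Invest, leader payoff 10.
- R3: BR = Hold, leader payoff 9.
Novax's induced payoffs are 2, 12, 10, 9, so Novax commits to R1. Subgame-perfect outcome: (Invest, R1) with payoffs (6, 12).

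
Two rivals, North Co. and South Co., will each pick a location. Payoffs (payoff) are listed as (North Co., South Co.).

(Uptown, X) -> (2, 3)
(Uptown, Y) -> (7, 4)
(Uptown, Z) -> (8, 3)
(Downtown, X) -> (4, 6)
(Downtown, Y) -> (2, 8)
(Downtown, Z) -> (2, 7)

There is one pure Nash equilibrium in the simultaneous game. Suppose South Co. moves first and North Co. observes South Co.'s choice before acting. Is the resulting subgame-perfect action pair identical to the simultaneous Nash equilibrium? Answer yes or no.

no

North Co. best-responds to each possible South Co. move:
- X → North Co. plays Downtown (best of 2, 4); South Co. gets 6.
- Y → North Co. plays Uptown (best of 7, 2); South Co. gets 4.
- Z → North Co. plays Uptown (best of 8, 2); South Co. gets 3.
Among 6, 4, 3, the best is 6 at X. Subgame-perfect outcome: (Downtown, X) with payoffs (4, 6).
Now find the simultaneous Nash equilibrium.
North Co.'s best replies: X→Downtown; Y→Uptown; Z→Uptown.
South Co.'s best replies: Uptown→Y; Downtown→Y.
Only (Uptown, Y) has each player best-responding; Nash payoffs (7, 4).
Sequential outcome (Downtown, X) differs from the Nash profile (Uptown, Y).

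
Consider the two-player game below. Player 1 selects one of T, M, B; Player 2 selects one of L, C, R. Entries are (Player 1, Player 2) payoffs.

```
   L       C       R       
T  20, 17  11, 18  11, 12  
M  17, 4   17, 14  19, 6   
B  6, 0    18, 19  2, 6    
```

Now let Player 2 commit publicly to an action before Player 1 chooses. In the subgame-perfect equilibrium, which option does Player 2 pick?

Backward induction with Player 2 moving first.
- L: BR = T, leader payoff 17.
- C: BR = B, leader payoff 19.
- R: BR = M, leader payoff 6.
Maximizing over 17, 19, 6, Player 2 chooses C. Subgame-perfect outcome: (B, C) with payoffs (18, 19).

C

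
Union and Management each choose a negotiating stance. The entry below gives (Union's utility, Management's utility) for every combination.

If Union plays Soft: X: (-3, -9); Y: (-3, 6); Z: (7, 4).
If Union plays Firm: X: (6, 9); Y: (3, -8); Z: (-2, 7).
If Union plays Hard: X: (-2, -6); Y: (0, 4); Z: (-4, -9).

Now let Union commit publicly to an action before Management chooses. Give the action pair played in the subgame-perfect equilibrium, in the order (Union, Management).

Backward induction with Union moving first.
- Soft: Management compares -9, 6, 4 and picks Y; Union would get -3.
- Firm: Management compares 9, -8, 7 and picks X; Union would get 6.
- Hard: Management compares -6, 4, -9 and picks Y; Union would get 0.
Union's induced payoffs are -3, 6, 0, so Union commits to Firm. Subgame-perfect outcome: (Firm, X) with payoffs (6, 9).

(Firm, X)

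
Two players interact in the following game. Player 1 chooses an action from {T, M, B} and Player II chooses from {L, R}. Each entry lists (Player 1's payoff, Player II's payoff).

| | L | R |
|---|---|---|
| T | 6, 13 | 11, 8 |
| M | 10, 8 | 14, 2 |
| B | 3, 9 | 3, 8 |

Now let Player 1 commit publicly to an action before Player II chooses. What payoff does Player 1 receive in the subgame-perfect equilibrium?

Player II best-responds to each possible Player 1 move:
- T: BR = L, leader payoff 6.
- M: BR = L, leader payoff 10.
- B: BR = L, leader payoff 3.
Maximizing over 6, 10, 3, Player 1 chooses M. Subgame-perfect outcome: (M, L) with payoffs (10, 8).

10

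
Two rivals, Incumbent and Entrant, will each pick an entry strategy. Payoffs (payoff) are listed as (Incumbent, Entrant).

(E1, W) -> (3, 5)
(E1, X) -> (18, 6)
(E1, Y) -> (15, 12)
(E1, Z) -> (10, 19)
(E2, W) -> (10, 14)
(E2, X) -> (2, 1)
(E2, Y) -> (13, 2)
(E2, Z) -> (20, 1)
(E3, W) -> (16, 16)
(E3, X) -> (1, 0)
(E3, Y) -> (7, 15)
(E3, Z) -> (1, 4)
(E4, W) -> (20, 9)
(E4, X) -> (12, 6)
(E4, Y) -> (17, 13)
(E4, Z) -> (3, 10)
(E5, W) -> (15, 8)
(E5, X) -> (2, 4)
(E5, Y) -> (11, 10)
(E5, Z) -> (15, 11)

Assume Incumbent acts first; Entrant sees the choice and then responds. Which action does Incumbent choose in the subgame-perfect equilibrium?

Entrant best-responds to each possible Incumbent move:
- E1: Entrant compares 5, 6, 12, 19 and picks Z; Incumbent would get 10.
- E2: Entrant compares 14, 1, 2, 1 and picks W; Incumbent would get 10.
- E3: Entrant compares 16, 0, 15, 4 and picks W; Incumbent would get 16.
- E4: Entrant compares 9, 6, 13, 10 and picks Y; Incumbent would get 17.
- E5: Entrant compares 8, 4, 10, 11 and picks Z; Incumbent would get 15.
Among 10, 10, 16, 17, 15, the best is 17 at E4. Subgame-perfect outcome: (E4, Y) with payoffs (17, 13).

E4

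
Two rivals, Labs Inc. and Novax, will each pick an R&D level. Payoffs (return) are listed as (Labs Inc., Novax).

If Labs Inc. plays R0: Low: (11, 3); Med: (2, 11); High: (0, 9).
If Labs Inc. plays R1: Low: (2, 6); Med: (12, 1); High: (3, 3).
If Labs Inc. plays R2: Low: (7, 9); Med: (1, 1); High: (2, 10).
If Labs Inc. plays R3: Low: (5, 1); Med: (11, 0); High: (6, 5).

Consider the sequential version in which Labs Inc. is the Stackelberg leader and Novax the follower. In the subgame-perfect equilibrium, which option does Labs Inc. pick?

Backward induction with Labs Inc. moving first.
- R0: BR = Med, leader payoff 2.
- R1: BR = Low, leader payoff 2.
- R2: BR = High, leader payoff 2.
- R3: BR = High, leader payoff 6.
Maximizing over 2, 2, 2, 6, Labs Inc. chooses R3. Subgame-perfect outcome: (R3, High) with payoffs (6, 5).

R3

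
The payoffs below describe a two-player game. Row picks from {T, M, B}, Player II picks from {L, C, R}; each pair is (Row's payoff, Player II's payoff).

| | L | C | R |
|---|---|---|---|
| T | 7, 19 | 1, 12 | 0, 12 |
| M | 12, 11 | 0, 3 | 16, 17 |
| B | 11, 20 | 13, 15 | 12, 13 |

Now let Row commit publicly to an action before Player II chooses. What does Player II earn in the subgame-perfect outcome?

Backward induction with Row moving first.
- T: Player II compares 19, 12, 12 and picks L; Row would get 7.
- M: Player II compares 11, 3, 17 and picks R; Row would get 16.
- B: Player II compares 20, 15, 13 and picks L; Row would get 11.
Among 7, 16, 11, the best is 16 at M. Subgame-perfect outcome: (M, R) with payoffs (16, 17).

17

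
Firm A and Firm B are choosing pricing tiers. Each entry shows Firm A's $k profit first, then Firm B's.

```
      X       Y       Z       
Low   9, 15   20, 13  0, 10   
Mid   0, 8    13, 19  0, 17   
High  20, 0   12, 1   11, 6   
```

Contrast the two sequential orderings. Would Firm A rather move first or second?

second

If Firm A leads: Firm B's best replies are Low→X, Mid→Y, High→Z; Firm A's induced payoffs 9, 13, 11; outcome (Mid, Y), payoffs (13, 19).
If Firm B leads: Firm A's best replies are X→High, Y→Low, Z→High; Firm B's induced payoffs 0, 13, 6; outcome (Low, Y), payoffs (20, 13).
Firm A gets 13 moving first and 20 moving second, so Firm A prefers to move second.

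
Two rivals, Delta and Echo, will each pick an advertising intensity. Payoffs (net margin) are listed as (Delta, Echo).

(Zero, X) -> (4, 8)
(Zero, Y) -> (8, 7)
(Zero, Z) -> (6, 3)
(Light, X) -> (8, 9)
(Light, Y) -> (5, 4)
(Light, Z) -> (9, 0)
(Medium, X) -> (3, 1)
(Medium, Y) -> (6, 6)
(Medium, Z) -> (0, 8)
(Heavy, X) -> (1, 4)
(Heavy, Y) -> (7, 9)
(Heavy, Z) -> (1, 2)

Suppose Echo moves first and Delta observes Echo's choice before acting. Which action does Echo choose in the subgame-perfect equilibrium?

Work backward from Delta's decision.
- X: BR = Light, leader payoff 9.
- Y: BR = Zero, leader payoff 7.
- Z: BR = Light, leader payoff 0.
Among 9, 7, 0, the best is 9 at X. Subgame-perfect outcome: (Light, X) with payoffs (8, 9).

X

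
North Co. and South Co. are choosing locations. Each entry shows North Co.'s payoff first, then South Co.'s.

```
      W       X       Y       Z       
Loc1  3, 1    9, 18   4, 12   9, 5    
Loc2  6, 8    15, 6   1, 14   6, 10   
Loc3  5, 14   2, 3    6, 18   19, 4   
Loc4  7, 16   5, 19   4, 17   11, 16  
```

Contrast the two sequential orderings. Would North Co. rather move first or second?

first

If North Co. leads: South Co.'s best replies are Loc1→X, Loc2→Y, Loc3→Y, Loc4→X; North Co.'s induced payoffs 9, 1, 6, 5; outcome (Loc1, X), payoffs (9, 18).
If South Co. leads: North Co.'s best replies are W→Loc4, X→Loc2, Y→Loc3, Z→Loc3; South Co.'s induced payoffs 16, 6, 18, 4; outcome (Loc3, Y), payoffs (6, 18).
North Co. gets 9 moving first and 6 moving second, so North Co. prefers to move first.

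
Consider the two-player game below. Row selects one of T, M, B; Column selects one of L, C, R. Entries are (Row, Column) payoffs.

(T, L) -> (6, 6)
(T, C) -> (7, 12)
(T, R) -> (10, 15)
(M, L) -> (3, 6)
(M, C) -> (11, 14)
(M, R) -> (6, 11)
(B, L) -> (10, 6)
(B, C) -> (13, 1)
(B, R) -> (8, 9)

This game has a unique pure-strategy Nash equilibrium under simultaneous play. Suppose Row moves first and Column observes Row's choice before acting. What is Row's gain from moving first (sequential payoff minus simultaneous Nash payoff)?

1

Column best-responds to each possible Row move:
- T → Column plays R (best of 6, 12, 15); Row gets 10.
- M → Column plays C (best of 6, 14, 11); Row gets 11.
- B → Column plays R (best of 6, 1, 9); Row gets 8.
Row's induced payoffs are 10, 11, 8, so Row commits to M. Subgame-perfect outcome: (M, C) with payoffs (11, 14).
Now find the simultaneous Nash equilibrium.
Row's best replies: L→B; C→B; R→T.
Column's best replies: T→R; M→C; B→R.
The unique mutual best reply is (T, R), giving (10, 15).
Row's commitment gain: 11 − 10 = 1.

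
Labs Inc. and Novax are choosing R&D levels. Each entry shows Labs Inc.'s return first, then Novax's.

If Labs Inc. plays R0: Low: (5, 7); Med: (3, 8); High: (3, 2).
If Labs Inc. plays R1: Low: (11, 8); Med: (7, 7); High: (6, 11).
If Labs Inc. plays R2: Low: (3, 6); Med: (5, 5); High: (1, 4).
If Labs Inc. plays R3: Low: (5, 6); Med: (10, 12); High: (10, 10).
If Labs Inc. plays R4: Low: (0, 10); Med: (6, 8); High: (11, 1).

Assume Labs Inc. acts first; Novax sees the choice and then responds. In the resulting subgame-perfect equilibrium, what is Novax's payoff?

Work backward from Novax's decision.
- R0 → Novax plays Med (best of 7, 8, 2); Labs Inc. gets 3.
- R1 → Novax plays High (best of 8, 7, 11); Labs Inc. gets 6.
- R2 → Novax plays Low (best of 6, 5, 4); Labs Inc. gets 3.
- R3 → Novax plays Med (best of 6, 12, 10); Labs Inc. gets 10.
- R4 → Novax plays Low (best of 10, 8, 1); Labs Inc. gets 0.
Maximizing over 3, 6, 3, 10, 0, Labs Inc. chooses R3. Subgame-perfect outcome: (R3, Med) with payoffs (10, 12).

12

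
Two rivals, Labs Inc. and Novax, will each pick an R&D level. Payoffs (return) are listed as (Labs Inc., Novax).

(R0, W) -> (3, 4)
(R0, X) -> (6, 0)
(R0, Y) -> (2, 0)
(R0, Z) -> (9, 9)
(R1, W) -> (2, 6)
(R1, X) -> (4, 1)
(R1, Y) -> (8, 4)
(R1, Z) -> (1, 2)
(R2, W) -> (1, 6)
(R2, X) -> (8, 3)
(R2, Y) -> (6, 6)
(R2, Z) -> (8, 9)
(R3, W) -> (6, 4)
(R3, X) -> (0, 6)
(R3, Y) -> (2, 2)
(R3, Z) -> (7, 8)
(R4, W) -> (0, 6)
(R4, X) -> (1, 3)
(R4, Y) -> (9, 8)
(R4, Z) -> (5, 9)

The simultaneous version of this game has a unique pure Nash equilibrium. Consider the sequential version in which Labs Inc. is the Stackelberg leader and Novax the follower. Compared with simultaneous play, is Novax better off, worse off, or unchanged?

Work backward from Novax's decision.
- R0 → Novax plays Z (best of 4, 0, 0, 9); Labs Inc. gets 9.
- R1 → Novax plays W (best of 6, 1, 4, 2); Labs Inc. gets 2.
- R2 → Novax plays Z (best of 6, 3, 6, 9); Labs Inc. gets 8.
- R3 → Novax plays Z (best of 4, 6, 2, 8); Labs Inc. gets 7.
- R4 → Novax plays Z (best of 6, 3, 8, 9); Labs Inc. gets 5.
Among 9, 2, 8, 7, 5, the best is 9 at R0. Subgame-perfect outcome: (R0, Z) with payoffs (9, 9).
Under simultaneous play:
Labs Inc.'s best replies: W→R3; X→R2; Y→R4; Z→R0.
Novax's best replies: R0→Z; R1→W; R2→Z; R3→Z; R4→Z.
The unique mutual best reply is (R0, Z), giving (9, 9).
Novax earns 9 sequentially versus 9 at the Nash outcome: unchanged.

unchanged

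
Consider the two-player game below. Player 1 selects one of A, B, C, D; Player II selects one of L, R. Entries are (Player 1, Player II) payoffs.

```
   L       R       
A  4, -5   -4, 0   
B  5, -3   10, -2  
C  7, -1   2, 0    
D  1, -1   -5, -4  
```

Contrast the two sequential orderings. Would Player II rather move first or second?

first

If Player 1 leads: Player II's best replies are A→R, B→R, C→R, D→L; Player 1's induced payoffs -4, 10, 2, 1; outcome (B, R), payoffs (10, -2).
If Player II leads: Player 1's best replies are L→C, R→B; Player II's induced payoffs -1, -2; outcome (C, L), payoffs (7, -1).
Player II gets -1 moving first and -2 moving second, so Player II prefers to move first.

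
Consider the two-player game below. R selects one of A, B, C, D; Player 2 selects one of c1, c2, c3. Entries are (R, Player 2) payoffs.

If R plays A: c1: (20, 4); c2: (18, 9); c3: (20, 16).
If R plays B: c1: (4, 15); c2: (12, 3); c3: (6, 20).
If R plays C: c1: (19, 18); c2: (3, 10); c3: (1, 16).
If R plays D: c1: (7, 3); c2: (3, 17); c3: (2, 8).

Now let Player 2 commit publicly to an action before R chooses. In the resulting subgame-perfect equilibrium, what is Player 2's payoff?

R best-responds to each possible Player 2 move:
- c1: BR = A, leader payoff 4.
- c2: BR = A, leader payoff 9.
- c3: BR = A, leader payoff 16.
Maximizing over 4, 9, 16, Player 2 chooses c3. Subgame-perfect outcome: (A, c3) with payoffs (20, 16).

16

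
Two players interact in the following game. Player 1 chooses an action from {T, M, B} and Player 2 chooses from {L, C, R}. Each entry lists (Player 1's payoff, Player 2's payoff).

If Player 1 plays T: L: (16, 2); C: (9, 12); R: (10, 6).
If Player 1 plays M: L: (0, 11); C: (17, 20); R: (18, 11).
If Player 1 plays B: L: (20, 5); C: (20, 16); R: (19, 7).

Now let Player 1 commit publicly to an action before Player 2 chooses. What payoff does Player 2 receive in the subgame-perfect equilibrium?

16

Solve by backward induction (Player 1 leads).
- T: Player 2 compares 2, 12, 6 and picks C; Player 1 would get 9.
- M: Player 2 compares 11, 20, 11 and picks C; Player 1 would get 17.
- B: Player 2 compares 5, 16, 7 and picks C; Player 1 would get 20.
Player 1's induced payoffs are 9, 17, 20, so Player 1 commits to B. Subgame-perfect outcome: (B, C) with payoffs (20, 16).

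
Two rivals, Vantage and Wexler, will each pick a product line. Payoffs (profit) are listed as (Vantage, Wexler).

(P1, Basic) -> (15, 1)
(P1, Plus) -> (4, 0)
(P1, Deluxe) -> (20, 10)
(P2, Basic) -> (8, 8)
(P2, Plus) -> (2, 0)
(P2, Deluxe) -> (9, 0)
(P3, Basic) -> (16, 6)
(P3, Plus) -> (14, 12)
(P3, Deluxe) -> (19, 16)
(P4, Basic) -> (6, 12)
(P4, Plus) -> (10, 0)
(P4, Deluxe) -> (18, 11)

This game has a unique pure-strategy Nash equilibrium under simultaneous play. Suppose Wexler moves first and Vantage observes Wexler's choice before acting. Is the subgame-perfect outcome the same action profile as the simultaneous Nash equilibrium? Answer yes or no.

Backward induction with Wexler moving first.
- Basic → Vantage plays P3 (best of 15, 8, 16, 6); Wexler gets 6.
- Plus → Vantage plays P3 (best of 4, 2, 14, 10); Wexler gets 12.
- Deluxe → Vantage plays P1 (best of 20, 9, 19, 18); Wexler gets 10.
Maximizing over 6, 12, 10, Wexler chooses Plus. Subgame-perfect outcome: (P3, Plus) with payoffs (14, 12).
For the simultaneous game, intersect best replies.
Vantage's best replies: Basic→P3; Plus→P3; Deluxe→P1.
Wexler's best replies: P1→Deluxe; P2→Basic; P3→Deluxe; P4→Basic.
Only (P1, Deluxe) has each player best-responding; Nash payoffs (20, 10).
Sequential outcome (P3, Plus) differs from the Nash profile (P1, Deluxe).

no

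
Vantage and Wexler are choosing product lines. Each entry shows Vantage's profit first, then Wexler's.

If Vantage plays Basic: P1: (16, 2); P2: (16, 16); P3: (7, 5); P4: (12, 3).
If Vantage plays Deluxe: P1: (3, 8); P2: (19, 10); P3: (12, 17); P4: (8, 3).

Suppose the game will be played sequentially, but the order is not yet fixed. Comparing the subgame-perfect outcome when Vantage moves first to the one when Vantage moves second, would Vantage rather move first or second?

If Vantage leads: Wexler's best replies are Basic→P2, Deluxe→P3; Vantage's induced payoffs 16, 12; outcome (Basic, P2), payoffs (16, 16).
If Wexler leads: Vantage's best replies are P1→Basic, P2→Deluxe, P3→Deluxe, P4→Basic; Wexler's induced payoffs 2, 10, 17, 3; outcome (Deluxe, P3), payoffs (12, 17).
Vantage gets 16 moving first and 12 moving second, so Vantage prefers to move first.

first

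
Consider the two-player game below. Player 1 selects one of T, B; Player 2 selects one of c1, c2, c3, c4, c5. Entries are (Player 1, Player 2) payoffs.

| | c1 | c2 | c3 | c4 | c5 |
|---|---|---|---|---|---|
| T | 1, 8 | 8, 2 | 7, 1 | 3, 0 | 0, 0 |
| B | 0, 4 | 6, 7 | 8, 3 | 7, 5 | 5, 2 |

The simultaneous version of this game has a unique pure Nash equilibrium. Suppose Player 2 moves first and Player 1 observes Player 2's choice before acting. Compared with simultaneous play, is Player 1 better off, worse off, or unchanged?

unchanged

Work backward from Player 1's decision.
- c1: Player 1 compares 1, 0 and picks T; Player 2 would get 8.
- c2: Player 1 compares 8, 6 and picks T; Player 2 would get 2.
- c3: Player 1 compares 7, 8 and picks B; Player 2 would get 3.
- c4: Player 1 compares 3, 7 and picks B; Player 2 would get 5.
- c5: Player 1 compares 0, 5 and picks B; Player 2 would get 2.
Among 8, 2, 3, 5, 2, the best is 8 at c1. Subgame-perfect outcome: (T, c1) with payoffs (1, 8).
For the simultaneous game, intersect best replies.
Player 1's best replies: c1→T; c2→T; c3→B; c4→B; c5→B.
Player 2's best replies: T→c1; B→c2.
Only (T, c1) has each player best-responding; Nash payoffs (1, 8).
Player 1 earns 1 sequentially versus 1 at the Nash outcome: unchanged.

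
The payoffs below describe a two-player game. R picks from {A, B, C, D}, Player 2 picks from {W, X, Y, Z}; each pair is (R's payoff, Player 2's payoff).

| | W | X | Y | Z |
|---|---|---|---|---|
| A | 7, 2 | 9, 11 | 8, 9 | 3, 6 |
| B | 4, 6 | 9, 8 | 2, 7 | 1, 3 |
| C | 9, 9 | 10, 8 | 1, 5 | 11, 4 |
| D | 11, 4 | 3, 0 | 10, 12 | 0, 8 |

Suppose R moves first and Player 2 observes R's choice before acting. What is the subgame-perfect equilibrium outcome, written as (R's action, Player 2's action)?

(D, Y)

Player 2 best-responds to each possible R move:
- A: Player 2 compares 2, 11, 9, 6 and picks X; R would get 9.
- B: Player 2 compares 6, 8, 7, 3 and picks X; R would get 9.
- C: Player 2 compares 9, 8, 5, 4 and picks W; R would get 9.
- D: Player 2 compares 4, 0, 12, 8 and picks Y; R would get 10.
Maximizing over 9, 9, 9, 10, R chooses D. Subgame-perfect outcome: (D, Y) with payoffs (10, 12).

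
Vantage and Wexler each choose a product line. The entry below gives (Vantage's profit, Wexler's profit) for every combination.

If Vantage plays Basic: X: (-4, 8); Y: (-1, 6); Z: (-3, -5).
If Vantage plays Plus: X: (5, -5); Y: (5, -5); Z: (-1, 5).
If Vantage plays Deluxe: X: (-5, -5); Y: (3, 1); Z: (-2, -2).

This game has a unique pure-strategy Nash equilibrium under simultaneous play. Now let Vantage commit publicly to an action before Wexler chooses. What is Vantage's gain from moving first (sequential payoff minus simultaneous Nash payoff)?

4

Wexler best-responds to each possible Vantage move:
- Basic: Wexler compares 8, 6, -5 and picks X; Vantage would get -4.
- Plus: Wexler compares -5, -5, 5 and picks Z; Vantage would get -1.
- Deluxe: Wexler compares -5, 1, -2 and picks Y; Vantage would get 3.
Maximizing over -4, -1, 3, Vantage chooses Deluxe. Subgame-perfect outcome: (Deluxe, Y) with payoffs (3, 1).
Now find the simultaneous Nash equilibrium.
Vantage's best replies: X→Plus; Y→Plus; Z→Plus.
Wexler's best replies: Basic→X; Plus→Z; Deluxe→Y.
The unique mutual best reply is (Plus, Z), giving (-1, 5).
Vantage's commitment gain: 3 − -1 = 4.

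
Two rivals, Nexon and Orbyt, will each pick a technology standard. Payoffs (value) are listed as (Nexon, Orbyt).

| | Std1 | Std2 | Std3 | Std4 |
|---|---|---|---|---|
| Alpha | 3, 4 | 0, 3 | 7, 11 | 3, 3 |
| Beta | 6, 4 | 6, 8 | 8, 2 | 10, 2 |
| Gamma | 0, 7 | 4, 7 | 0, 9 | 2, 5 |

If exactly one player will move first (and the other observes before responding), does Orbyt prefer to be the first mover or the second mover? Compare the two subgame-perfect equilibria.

second

If Nexon leads: Orbyt's best replies are Alpha→Std3, Beta→Std2, Gamma→Std3; Nexon's induced payoffs 7, 6, 0; outcome (Alpha, Std3), payoffs (7, 11).
If Orbyt leads: Nexon's best replies are Std1→Beta, Std2→Beta, Std3→Beta, Std4→Beta; Orbyt's induced payoffs 4, 8, 2, 2; outcome (Beta, Std2), payoffs (6, 8).
Orbyt gets 8 moving first and 11 moving second, so Orbyt prefers to move second.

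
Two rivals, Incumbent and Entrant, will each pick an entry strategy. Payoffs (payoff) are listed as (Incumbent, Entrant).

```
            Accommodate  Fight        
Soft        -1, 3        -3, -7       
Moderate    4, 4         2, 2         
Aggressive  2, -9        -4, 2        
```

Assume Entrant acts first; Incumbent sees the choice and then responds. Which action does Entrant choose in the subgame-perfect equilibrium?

Work backward from Incumbent's decision.
- Accommodate → Incumbent plays Moderate (best of -1, 4, 2); Entrant gets 4.
- Fight → Incumbent plays Moderate (best of -3, 2, -4); Entrant gets 2.
Among 4, 2, the best is 4 at Accommodate. Subgame-perfect outcome: (Moderate, Accommodate) with payoffs (4, 4).

Accommodate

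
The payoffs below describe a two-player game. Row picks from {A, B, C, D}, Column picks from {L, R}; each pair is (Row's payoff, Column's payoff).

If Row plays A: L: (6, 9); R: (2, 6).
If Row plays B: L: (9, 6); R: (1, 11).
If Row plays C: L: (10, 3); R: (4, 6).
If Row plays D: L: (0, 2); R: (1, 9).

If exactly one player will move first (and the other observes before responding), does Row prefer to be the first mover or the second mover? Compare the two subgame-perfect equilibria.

If Row leads: Column's best replies are A→L, B→R, C→R, D→R; Row's induced payoffs 6, 1, 4, 1; outcome (A, L), payoffs (6, 9).
If Column leads: Row's best replies are L→C, R→C; Column's induced payoffs 3, 6; outcome (C, R), payoffs (4, 6).
Row gets 6 moving first and 4 moving second, so Row prefers to move first.

first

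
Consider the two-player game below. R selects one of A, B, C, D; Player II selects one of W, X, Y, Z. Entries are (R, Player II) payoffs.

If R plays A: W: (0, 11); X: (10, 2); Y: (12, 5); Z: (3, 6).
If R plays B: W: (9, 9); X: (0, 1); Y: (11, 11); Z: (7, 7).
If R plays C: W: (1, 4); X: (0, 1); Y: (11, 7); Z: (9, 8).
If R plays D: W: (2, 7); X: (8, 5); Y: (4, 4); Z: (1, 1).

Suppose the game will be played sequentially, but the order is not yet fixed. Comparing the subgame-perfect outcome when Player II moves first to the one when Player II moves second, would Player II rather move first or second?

If R leads: Player II's best replies are A→W, B→Y, C→Z, D→W; R's induced payoffs 0, 11, 9, 2; outcome (B, Y), payoffs (11, 11).
If Player II leads: R's best replies are W→B, X→A, Y→A, Z→C; Player II's induced payoffs 9, 2, 5, 8; outcome (B, W), payoffs (9, 9).
Player II gets 9 moving first and 11 moving second, so Player II prefers to move second.

second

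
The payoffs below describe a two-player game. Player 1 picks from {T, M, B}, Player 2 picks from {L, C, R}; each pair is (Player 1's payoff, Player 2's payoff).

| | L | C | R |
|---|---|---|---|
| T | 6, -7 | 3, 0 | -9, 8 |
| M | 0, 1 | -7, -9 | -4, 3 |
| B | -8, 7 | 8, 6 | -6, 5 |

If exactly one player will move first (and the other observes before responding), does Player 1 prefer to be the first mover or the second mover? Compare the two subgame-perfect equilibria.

If Player 1 leads: Player 2's best replies are T→R, M→R, B→L; Player 1's induced payoffs -9, -4, -8; outcome (M, R), payoffs (-4, 3).
If Player 2 leads: Player 1's best replies are L→T, C→B, R→M; Player 2's induced payoffs -7, 6, 3; outcome (B, C), payoffs (8, 6).
Player 1 gets -4 moving first and 8 moving second, so Player 1 prefers to move second.

second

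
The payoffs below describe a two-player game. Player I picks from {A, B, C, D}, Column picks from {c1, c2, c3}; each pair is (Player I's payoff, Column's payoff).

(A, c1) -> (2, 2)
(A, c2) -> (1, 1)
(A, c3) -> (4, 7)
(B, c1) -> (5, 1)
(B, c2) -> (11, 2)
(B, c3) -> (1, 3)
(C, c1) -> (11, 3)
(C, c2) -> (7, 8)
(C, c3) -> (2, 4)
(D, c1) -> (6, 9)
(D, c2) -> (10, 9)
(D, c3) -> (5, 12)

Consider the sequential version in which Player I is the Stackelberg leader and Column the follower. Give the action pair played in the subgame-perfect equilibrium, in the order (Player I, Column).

Column best-responds to each possible Player I move:
- A → Column plays c3 (best of 2, 1, 7); Player I gets 4.
- B → Column plays c3 (best of 1, 2, 3); Player I gets 1.
- C → Column plays c2 (best of 3, 8, 4); Player I gets 7.
- D → Column plays c3 (best of 9, 9, 12); Player I gets 5.
Among 4, 1, 7, 5, the best is 7 at C. Subgame-perfect outcome: (C, c2) with payoffs (7, 8).

(C, c2)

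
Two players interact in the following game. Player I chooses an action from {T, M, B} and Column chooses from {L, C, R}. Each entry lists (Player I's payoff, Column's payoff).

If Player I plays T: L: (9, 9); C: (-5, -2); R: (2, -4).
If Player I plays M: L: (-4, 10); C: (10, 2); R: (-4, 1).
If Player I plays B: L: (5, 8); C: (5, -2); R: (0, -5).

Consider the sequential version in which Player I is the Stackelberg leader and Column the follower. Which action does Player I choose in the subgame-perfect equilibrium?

Solve by backward induction (Player I leads).
- T: BR = L, leader payoff 9.
- M: BR = L, leader payoff -4.
- B: BR = L, leader payoff 5.
Among 9, -4, 5, the best is 9 at T. Subgame-perfect outcome: (T, L) with payoffs (9, 9).

T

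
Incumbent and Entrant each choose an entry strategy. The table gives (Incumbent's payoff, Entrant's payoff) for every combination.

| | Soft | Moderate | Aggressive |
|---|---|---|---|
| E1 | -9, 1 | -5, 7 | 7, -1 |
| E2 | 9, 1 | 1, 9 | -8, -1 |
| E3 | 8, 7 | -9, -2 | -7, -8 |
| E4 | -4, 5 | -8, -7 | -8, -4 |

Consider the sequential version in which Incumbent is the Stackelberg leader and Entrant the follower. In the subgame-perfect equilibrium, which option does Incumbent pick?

E3

Backward induction with Incumbent moving first.
- E1: BR = Moderate, leader payoff -5.
- E2: BR = Moderate, leader payoff 1.
- E3: BR = Soft, leader payoff 8.
- E4: BR = Soft, leader payoff -4.
Incumbent's induced payoffs are -5, 1, 8, -4, so Incumbent commits to E3. Subgame-perfect outcome: (E3, Soft) with payoffs (8, 7).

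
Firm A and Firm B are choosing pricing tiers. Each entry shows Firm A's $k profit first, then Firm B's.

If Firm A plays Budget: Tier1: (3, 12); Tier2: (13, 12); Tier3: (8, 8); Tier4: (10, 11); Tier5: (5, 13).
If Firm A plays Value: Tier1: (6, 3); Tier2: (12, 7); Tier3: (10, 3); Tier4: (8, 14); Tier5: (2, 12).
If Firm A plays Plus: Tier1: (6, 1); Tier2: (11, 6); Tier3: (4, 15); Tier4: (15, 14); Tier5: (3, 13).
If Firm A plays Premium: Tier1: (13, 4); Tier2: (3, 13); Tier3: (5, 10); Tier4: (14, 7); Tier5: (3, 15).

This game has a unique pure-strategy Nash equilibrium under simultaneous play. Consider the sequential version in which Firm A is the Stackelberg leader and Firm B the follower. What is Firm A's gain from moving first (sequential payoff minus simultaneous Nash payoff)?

3

Firm B best-responds to each possible Firm A move:
- Budget: BR = Tier5, leader payoff 5.
- Value: BR = Tier4, leader payoff 8.
- Plus: BR = Tier3, leader payoff 4.
- Premium: BR = Tier5, leader payoff 3.
Maximizing over 5, 8, 4, 3, Firm A chooses Value. Subgame-perfect outcome: (Value, Tier4) with payoffs (8, 14).
Under simultaneous play:
Firm A's best replies: Tier1→Premium; Tier2→Budget; Tier3→Value; Tier4→Plus; Tier5→Budget.
Firm B's best replies: Budget→Tier5; Value→Tier4; Plus→Tier3; Premium→Tier5.
The unique mutual best reply is (Budget, Tier5), giving (5, 13).
Firm A's commitment gain: 8 − 5 = 3.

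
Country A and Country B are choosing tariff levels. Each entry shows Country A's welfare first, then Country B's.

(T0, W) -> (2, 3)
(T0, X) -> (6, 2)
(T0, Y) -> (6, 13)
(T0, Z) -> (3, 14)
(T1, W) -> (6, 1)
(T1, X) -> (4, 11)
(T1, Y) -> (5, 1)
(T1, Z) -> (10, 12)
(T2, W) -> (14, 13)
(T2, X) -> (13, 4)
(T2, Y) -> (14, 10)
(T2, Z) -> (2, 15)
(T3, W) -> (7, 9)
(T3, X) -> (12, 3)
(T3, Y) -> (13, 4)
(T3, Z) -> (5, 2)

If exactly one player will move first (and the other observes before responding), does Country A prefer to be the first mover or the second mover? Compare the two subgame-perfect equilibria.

If Country A leads: Country B's best replies are T0→Z, T1→Z, T2→Z, T3→W; Country A's induced payoffs 3, 10, 2, 7; outcome (T1, Z), payoffs (10, 12).
If Country B leads: Country A's best replies are W→T2, X→T2, Y→T2, Z→T1; Country B's induced payoffs 13, 4, 10, 12; outcome (T2, W), payoffs (14, 13).
Country A gets 10 moving first and 14 moving second, so Country A prefers to move second.

second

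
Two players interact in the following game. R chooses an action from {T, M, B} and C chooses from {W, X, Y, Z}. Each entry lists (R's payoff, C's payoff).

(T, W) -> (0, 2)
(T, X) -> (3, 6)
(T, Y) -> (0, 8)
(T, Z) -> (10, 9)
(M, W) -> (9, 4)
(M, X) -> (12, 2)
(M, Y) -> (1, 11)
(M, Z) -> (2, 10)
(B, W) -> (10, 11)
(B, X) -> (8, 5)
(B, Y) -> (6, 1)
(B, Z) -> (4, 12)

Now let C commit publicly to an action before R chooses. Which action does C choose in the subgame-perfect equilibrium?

W

Backward induction with C moving first.
- W → R plays B (best of 0, 9, 10); C gets 11.
- X → R plays M (best of 3, 12, 8); C gets 2.
- Y → R plays B (best of 0, 1, 6); C gets 1.
- Z → R plays T (best of 10, 2, 4); C gets 9.
Among 11, 2, 1, 9, the best is 11 at W. Subgame-perfect outcome: (B, W) with payoffs (10, 11).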